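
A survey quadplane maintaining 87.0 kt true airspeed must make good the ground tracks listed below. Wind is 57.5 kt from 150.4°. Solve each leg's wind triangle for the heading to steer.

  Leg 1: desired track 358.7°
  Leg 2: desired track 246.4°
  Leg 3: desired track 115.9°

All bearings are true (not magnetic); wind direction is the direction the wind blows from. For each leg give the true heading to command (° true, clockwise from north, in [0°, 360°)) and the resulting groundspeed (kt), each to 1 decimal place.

Leg 1: desired track 358.7°; wind correction +18.3° → command heading 17.0°, groundspeed 133.2 kt
Leg 2: desired track 246.4°; wind correction -41.1° → command heading 205.3°, groundspeed 71.6 kt
Leg 3: desired track 115.9°; wind correction +22.0° → command heading 137.9°, groundspeed 33.3 kt

Leg 1: heading=17.0°, groundspeed=133.2 kt
Leg 2: heading=205.3°, groundspeed=71.6 kt
Leg 3: heading=137.9°, groundspeed=33.3 kt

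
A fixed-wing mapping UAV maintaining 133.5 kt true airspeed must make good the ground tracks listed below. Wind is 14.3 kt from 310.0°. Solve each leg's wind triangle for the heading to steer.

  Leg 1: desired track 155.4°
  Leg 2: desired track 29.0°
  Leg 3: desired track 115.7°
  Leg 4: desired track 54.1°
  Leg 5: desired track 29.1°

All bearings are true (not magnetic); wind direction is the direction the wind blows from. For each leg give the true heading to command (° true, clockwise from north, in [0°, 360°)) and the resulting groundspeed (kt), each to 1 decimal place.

Leg 1: desired track 155.4°; wind correction +2.6° → command heading 158.0°, groundspeed 146.3 kt
Leg 2: desired track 29.0°; wind correction -6.0° → command heading 23.0°, groundspeed 130.0 kt
Leg 3: desired track 115.7°; wind correction -1.5° → command heading 114.2°, groundspeed 147.3 kt
Leg 4: desired track 54.1°; wind correction -6.0° → command heading 48.1°, groundspeed 136.3 kt
Leg 5: desired track 29.1°; wind correction -6.0° → command heading 23.1°, groundspeed 130.1 kt

Leg 1: heading=158.0°, groundspeed=146.3 kt
Leg 2: heading=23.0°, groundspeed=130.0 kt
Leg 3: heading=114.2°, groundspeed=147.3 kt
Leg 4: heading=48.1°, groundspeed=136.3 kt
Leg 5: heading=23.1°, groundspeed=130.1 kt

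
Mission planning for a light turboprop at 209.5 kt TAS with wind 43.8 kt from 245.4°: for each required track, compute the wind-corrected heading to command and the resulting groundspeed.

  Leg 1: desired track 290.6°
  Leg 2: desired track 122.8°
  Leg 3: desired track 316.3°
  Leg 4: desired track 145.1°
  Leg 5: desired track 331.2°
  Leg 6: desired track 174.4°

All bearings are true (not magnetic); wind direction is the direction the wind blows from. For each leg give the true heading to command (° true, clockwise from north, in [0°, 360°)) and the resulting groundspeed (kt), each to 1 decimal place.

Leg 1: desired track 290.6°; wind correction -8.5° → command heading 282.1°, groundspeed 176.3 kt
Leg 2: desired track 122.8°; wind correction +10.1° → command heading 132.9°, groundspeed 229.8 kt
Leg 3: desired track 316.3°; wind correction -11.4° → command heading 304.9°, groundspeed 191.0 kt
Leg 4: desired track 145.1°; wind correction +11.9° → command heading 157.0°, groundspeed 212.9 kt
Leg 5: desired track 331.2°; wind correction -12.0° → command heading 319.2°, groundspeed 201.7 kt
Leg 6: desired track 174.4°; wind correction +11.4° → command heading 185.8°, groundspeed 191.1 kt

Leg 1: heading=282.1°, groundspeed=176.3 kt
Leg 2: heading=132.9°, groundspeed=229.8 kt
Leg 3: heading=304.9°, groundspeed=191.0 kt
Leg 4: heading=157.0°, groundspeed=212.9 kt
Leg 5: heading=319.2°, groundspeed=201.7 kt
Leg 6: heading=185.8°, groundspeed=191.1 kt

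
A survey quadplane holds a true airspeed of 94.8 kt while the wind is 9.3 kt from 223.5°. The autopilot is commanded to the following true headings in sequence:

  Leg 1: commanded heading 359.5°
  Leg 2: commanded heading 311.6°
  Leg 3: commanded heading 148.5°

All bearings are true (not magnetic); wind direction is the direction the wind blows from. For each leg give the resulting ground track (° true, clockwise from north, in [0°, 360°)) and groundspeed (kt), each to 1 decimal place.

Leg 1: heading 359.5°; drift +3.6° → track 3.1°, groundspeed 101.7 kt
Leg 2: heading 311.6°; drift +5.6° → track 317.2°, groundspeed 94.9 kt
Leg 3: heading 148.5°; drift -5.6° → track 142.9°, groundspeed 92.8 kt

Leg 1: track=3.1°, groundspeed=101.7 kt
Leg 2: track=317.2°, groundspeed=94.9 kt
Leg 3: track=142.9°, groundspeed=92.8 kt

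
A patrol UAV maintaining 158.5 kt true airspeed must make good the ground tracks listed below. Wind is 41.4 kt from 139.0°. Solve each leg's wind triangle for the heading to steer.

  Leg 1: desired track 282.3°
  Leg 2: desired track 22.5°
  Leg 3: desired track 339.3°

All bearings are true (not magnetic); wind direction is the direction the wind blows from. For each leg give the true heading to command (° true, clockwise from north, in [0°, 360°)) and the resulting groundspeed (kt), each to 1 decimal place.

Leg 1: desired track 282.3°; wind correction -9.0° → command heading 273.3°, groundspeed 189.8 kt
Leg 2: desired track 22.5°; wind correction +13.5° → command heading 36.0°, groundspeed 172.6 kt
Leg 3: desired track 339.3°; wind correction +5.2° → command heading 344.5°, groundspeed 196.7 kt

Leg 1: heading=273.3°, groundspeed=189.8 kt
Leg 2: heading=36.0°, groundspeed=172.6 kt
Leg 3: heading=344.5°, groundspeed=196.7 kt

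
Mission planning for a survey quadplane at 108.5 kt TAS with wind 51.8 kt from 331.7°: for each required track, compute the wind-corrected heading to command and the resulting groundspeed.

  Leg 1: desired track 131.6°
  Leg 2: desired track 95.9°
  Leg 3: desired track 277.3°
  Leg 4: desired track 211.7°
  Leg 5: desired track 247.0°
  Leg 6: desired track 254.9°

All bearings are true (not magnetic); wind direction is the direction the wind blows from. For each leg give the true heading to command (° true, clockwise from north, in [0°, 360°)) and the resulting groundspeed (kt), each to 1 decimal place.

Leg 1: desired track 131.6°; wind correction -9.4° → command heading 122.2°, groundspeed 155.7 kt
Leg 2: desired track 95.9°; wind correction -23.3° → command heading 72.6°, groundspeed 128.8 kt
Leg 3: desired track 277.3°; wind correction +22.8° → command heading 300.1°, groundspeed 69.8 kt
Leg 4: desired track 211.7°; wind correction +24.4° → command heading 236.1°, groundspeed 124.7 kt
Leg 5: desired track 247.0°; wind correction +28.4° → command heading 275.4°, groundspeed 90.7 kt
Leg 6: desired track 254.9°; wind correction +27.7° → command heading 282.6°, groundspeed 84.2 kt

Leg 1: heading=122.2°, groundspeed=155.7 kt
Leg 2: heading=72.6°, groundspeed=128.8 kt
Leg 3: heading=300.1°, groundspeed=69.8 kt
Leg 4: heading=236.1°, groundspeed=124.7 kt
Leg 5: heading=275.4°, groundspeed=90.7 kt
Leg 6: heading=282.6°, groundspeed=84.2 kt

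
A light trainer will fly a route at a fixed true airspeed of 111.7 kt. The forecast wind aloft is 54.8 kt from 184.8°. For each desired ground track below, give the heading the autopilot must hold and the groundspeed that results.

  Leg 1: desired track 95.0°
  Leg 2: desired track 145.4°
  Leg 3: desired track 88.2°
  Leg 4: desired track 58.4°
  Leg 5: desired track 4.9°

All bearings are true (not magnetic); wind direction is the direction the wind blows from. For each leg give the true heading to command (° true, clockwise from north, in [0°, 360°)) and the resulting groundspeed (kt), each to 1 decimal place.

Leg 1: desired track 95.0°; wind correction +29.4° → command heading 124.4°, groundspeed 97.1 kt
Leg 2: desired track 145.4°; wind correction +18.1° → command heading 163.5°, groundspeed 63.8 kt
Leg 3: desired track 88.2°; wind correction +29.2° → command heading 117.4°, groundspeed 103.8 kt
Leg 4: desired track 58.4°; wind correction +23.3° → command heading 81.7°, groundspeed 135.1 kt
Leg 5: desired track 4.9°; wind correction +0.0° → command heading 4.9°, groundspeed 166.5 kt

Leg 1: heading=124.4°, groundspeed=97.1 kt
Leg 2: heading=163.5°, groundspeed=63.8 kt
Leg 3: heading=117.4°, groundspeed=103.8 kt
Leg 4: heading=81.7°, groundspeed=135.1 kt
Leg 5: heading=4.9°, groundspeed=166.5 kt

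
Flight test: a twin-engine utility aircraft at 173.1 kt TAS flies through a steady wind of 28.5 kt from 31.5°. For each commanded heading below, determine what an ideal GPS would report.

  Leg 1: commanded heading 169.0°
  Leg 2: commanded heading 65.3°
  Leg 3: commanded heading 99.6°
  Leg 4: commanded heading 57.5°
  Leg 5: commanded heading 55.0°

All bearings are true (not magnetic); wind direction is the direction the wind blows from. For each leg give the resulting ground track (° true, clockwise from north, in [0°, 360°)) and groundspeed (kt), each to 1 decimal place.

Leg 1: heading 169.0°; drift +5.7° → track 174.7°, groundspeed 195.1 kt
Leg 2: heading 65.3°; drift +6.1° → track 71.4°, groundspeed 150.3 kt
Leg 3: heading 99.6°; drift +9.2° → track 108.8°, groundspeed 164.6 kt
Leg 4: heading 57.5°; drift +4.8° → track 62.3°, groundspeed 148.0 kt
Leg 5: heading 55.0°; drift +4.4° → track 59.4°, groundspeed 147.4 kt

Leg 1: track=174.7°, groundspeed=195.1 kt
Leg 2: track=71.4°, groundspeed=150.3 kt
Leg 3: track=108.8°, groundspeed=164.6 kt
Leg 4: track=62.3°, groundspeed=148.0 kt
Leg 5: track=59.4°, groundspeed=147.4 kt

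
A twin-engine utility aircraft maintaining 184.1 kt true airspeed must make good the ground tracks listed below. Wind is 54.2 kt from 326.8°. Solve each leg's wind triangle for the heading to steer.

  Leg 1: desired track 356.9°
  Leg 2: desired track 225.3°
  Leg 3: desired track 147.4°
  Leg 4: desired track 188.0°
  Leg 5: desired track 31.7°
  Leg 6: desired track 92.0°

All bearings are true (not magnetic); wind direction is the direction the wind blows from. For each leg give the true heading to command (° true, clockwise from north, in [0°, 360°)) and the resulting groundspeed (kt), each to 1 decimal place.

Leg 1: desired track 356.9°; wind correction -8.5° → command heading 348.4°, groundspeed 135.2 kt
Leg 2: desired track 225.3°; wind correction +16.8° → command heading 242.1°, groundspeed 187.1 kt
Leg 3: desired track 147.4°; wind correction +0.2° → command heading 147.6°, groundspeed 238.3 kt
Leg 4: desired track 188.0°; wind correction +11.2° → command heading 199.2°, groundspeed 221.4 kt
Leg 5: desired track 31.7°; wind correction -15.5° → command heading 16.2°, groundspeed 154.4 kt
Leg 6: desired track 92.0°; wind correction -13.9° → command heading 78.1°, groundspeed 209.9 kt

Leg 1: heading=348.4°, groundspeed=135.2 kt
Leg 2: heading=242.1°, groundspeed=187.1 kt
Leg 3: heading=147.6°, groundspeed=238.3 kt
Leg 4: heading=199.2°, groundspeed=221.4 kt
Leg 5: heading=16.2°, groundspeed=154.4 kt
Leg 6: heading=78.1°, groundspeed=209.9 kt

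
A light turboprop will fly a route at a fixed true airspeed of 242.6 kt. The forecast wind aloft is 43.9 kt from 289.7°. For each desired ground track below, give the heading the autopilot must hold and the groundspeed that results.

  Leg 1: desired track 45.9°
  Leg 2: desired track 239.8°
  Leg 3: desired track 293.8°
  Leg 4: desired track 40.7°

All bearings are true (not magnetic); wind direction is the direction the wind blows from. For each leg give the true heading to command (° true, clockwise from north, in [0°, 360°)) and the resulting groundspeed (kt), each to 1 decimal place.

Leg 1: heading=36.6°, groundspeed=258.8 kt
Leg 2: heading=247.8°, groundspeed=212.0 kt
Leg 3: heading=293.1°, groundspeed=198.8 kt
Leg 4: heading=31.0°, groundspeed=254.8 kt

Leg 1: desired track 45.9°; wind correction -9.3° → command heading 36.6°, groundspeed 258.8 kt
Leg 2: desired track 239.8°; wind correction +8.0° → command heading 247.8°, groundspeed 212.0 kt
Leg 3: desired track 293.8°; wind correction -0.7° → command heading 293.1°, groundspeed 198.8 kt
Leg 4: desired track 40.7°; wind correction -9.7° → command heading 31.0°, groundspeed 254.8 kt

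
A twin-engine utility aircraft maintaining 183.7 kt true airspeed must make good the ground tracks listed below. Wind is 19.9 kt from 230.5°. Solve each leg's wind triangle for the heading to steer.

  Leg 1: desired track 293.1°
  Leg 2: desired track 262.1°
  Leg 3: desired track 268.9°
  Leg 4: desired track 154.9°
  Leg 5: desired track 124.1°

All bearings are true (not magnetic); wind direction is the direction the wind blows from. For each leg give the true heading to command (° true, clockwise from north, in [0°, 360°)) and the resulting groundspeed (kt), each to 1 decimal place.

Leg 1: desired track 293.1°; wind correction -5.5° → command heading 287.6°, groundspeed 173.7 kt
Leg 2: desired track 262.1°; wind correction -3.3° → command heading 258.8°, groundspeed 166.5 kt
Leg 3: desired track 268.9°; wind correction -3.9° → command heading 265.0°, groundspeed 167.7 kt
Leg 4: desired track 154.9°; wind correction +6.0° → command heading 160.9°, groundspeed 177.7 kt
Leg 5: desired track 124.1°; wind correction +6.0° → command heading 130.1°, groundspeed 188.3 kt

Leg 1: heading=287.6°, groundspeed=173.7 kt
Leg 2: heading=258.8°, groundspeed=166.5 kt
Leg 3: heading=265.0°, groundspeed=167.7 kt
Leg 4: heading=160.9°, groundspeed=177.7 kt
Leg 5: heading=130.1°, groundspeed=188.3 kt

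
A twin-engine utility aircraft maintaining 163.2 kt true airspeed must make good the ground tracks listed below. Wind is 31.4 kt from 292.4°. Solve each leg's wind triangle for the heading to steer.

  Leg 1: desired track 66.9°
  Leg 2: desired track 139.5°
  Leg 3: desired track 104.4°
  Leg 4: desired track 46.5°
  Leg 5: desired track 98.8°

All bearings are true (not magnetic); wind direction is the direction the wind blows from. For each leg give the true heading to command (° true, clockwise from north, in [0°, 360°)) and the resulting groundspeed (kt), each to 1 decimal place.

Leg 1: desired track 66.9°; wind correction -7.9° → command heading 59.0°, groundspeed 183.7 kt
Leg 2: desired track 139.5°; wind correction +5.0° → command heading 144.5°, groundspeed 190.5 kt
Leg 3: desired track 104.4°; wind correction -1.5° → command heading 102.9°, groundspeed 194.2 kt
Leg 4: desired track 46.5°; wind correction -10.1° → command heading 36.4°, groundspeed 173.5 kt
Leg 5: desired track 98.8°; wind correction -2.6° → command heading 96.2°, groundspeed 193.6 kt

Leg 1: heading=59.0°, groundspeed=183.7 kt
Leg 2: heading=144.5°, groundspeed=190.5 kt
Leg 3: heading=102.9°, groundspeed=194.2 kt
Leg 4: heading=36.4°, groundspeed=173.5 kt
Leg 5: heading=96.2°, groundspeed=193.6 kt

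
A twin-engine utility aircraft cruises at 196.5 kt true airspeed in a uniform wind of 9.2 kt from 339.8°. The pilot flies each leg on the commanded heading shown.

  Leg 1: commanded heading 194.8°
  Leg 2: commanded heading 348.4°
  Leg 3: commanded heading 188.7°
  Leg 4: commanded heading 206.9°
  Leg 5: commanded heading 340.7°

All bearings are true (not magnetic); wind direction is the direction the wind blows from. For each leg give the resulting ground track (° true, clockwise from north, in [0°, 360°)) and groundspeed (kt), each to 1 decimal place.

Leg 1: track=193.3°, groundspeed=204.1 kt
Leg 2: track=348.8°, groundspeed=187.4 kt
Leg 3: track=187.5°, groundspeed=204.6 kt
Leg 4: track=205.0°, groundspeed=202.9 kt
Leg 5: track=340.7°, groundspeed=187.3 kt

Leg 1: heading 194.8°; drift -1.5° → track 193.3°, groundspeed 204.1 kt
Leg 2: heading 348.4°; drift +0.4° → track 348.8°, groundspeed 187.4 kt
Leg 3: heading 188.7°; drift -1.2° → track 187.5°, groundspeed 204.6 kt
Leg 4: heading 206.9°; drift -1.9° → track 205.0°, groundspeed 202.9 kt
Leg 5: heading 340.7°; drift +0.0° → track 340.7°, groundspeed 187.3 kt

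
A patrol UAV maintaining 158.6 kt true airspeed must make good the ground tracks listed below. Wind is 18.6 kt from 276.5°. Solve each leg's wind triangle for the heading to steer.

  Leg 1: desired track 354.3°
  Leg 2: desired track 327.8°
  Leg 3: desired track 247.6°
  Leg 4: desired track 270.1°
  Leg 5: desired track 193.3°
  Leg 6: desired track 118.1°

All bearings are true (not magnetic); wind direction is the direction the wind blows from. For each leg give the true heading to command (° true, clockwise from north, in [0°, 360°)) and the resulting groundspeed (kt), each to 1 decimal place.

Leg 1: heading=347.7°, groundspeed=153.6 kt
Leg 2: heading=322.5°, groundspeed=146.3 kt
Leg 3: heading=250.8°, groundspeed=142.1 kt
Leg 4: heading=270.8°, groundspeed=140.1 kt
Leg 5: heading=200.0°, groundspeed=155.3 kt
Leg 6: heading=120.6°, groundspeed=175.7 kt

Leg 1: desired track 354.3°; wind correction -6.6° → command heading 347.7°, groundspeed 153.6 kt
Leg 2: desired track 327.8°; wind correction -5.3° → command heading 322.5°, groundspeed 146.3 kt
Leg 3: desired track 247.6°; wind correction +3.2° → command heading 250.8°, groundspeed 142.1 kt
Leg 4: desired track 270.1°; wind correction +0.7° → command heading 270.8°, groundspeed 140.1 kt
Leg 5: desired track 193.3°; wind correction +6.7° → command heading 200.0°, groundspeed 155.3 kt
Leg 6: desired track 118.1°; wind correction +2.5° → command heading 120.6°, groundspeed 175.7 kt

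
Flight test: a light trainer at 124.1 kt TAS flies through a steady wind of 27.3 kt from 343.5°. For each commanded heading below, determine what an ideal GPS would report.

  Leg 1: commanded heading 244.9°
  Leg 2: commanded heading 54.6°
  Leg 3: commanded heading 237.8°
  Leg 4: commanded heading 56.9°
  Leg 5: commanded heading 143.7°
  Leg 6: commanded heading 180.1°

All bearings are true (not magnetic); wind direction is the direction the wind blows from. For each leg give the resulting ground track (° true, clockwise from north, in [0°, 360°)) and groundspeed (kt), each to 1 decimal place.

Leg 1: heading 244.9°; drift -11.9° → track 233.0°, groundspeed 131.0 kt
Leg 2: heading 54.6°; drift +12.6° → track 67.2°, groundspeed 118.1 kt
Leg 3: heading 237.8°; drift -11.3° → track 226.5°, groundspeed 134.1 kt
Leg 4: heading 56.9°; drift +12.7° → track 69.6°, groundspeed 119.2 kt
Leg 5: heading 143.7°; drift +3.5° → track 147.2°, groundspeed 150.1 kt
Leg 6: heading 180.1°; drift -3.0° → track 177.1°, groundspeed 150.5 kt

Leg 1: track=233.0°, groundspeed=131.0 kt
Leg 2: track=67.2°, groundspeed=118.1 kt
Leg 3: track=226.5°, groundspeed=134.1 kt
Leg 4: track=69.6°, groundspeed=119.2 kt
Leg 5: track=147.2°, groundspeed=150.1 kt
Leg 6: track=177.1°, groundspeed=150.5 kt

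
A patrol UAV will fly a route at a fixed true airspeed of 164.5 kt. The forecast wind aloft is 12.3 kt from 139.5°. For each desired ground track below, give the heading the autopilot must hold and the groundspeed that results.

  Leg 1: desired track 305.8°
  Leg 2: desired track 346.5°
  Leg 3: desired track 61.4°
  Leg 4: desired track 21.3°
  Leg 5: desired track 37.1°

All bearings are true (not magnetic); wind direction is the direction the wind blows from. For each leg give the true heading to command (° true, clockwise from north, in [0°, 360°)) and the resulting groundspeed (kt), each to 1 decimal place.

Leg 1: heading=304.8°, groundspeed=176.4 kt
Leg 2: heading=348.4°, groundspeed=175.4 kt
Leg 3: heading=65.6°, groundspeed=161.5 kt
Leg 4: heading=25.1°, groundspeed=170.0 kt
Leg 5: heading=41.3°, groundspeed=166.7 kt

Leg 1: desired track 305.8°; wind correction -1.0° → command heading 304.8°, groundspeed 176.4 kt
Leg 2: desired track 346.5°; wind correction +1.9° → command heading 348.4°, groundspeed 175.4 kt
Leg 3: desired track 61.4°; wind correction +4.2° → command heading 65.6°, groundspeed 161.5 kt
Leg 4: desired track 21.3°; wind correction +3.8° → command heading 25.1°, groundspeed 170.0 kt
Leg 5: desired track 37.1°; wind correction +4.2° → command heading 41.3°, groundspeed 166.7 kt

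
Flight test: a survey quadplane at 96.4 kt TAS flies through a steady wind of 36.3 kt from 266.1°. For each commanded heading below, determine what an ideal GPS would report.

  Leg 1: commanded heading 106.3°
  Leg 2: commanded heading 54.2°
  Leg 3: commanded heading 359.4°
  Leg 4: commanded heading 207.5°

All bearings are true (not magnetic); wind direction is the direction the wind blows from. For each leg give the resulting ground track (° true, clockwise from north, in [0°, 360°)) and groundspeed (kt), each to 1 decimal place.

Leg 1: track=100.8°, groundspeed=131.1 kt
Leg 2: track=62.8°, groundspeed=128.7 kt
Leg 3: track=19.6°, groundspeed=104.9 kt
Leg 4: track=185.7°, groundspeed=83.5 kt

Leg 1: heading 106.3°; drift -5.5° → track 100.8°, groundspeed 131.1 kt
Leg 2: heading 54.2°; drift +8.6° → track 62.8°, groundspeed 128.7 kt
Leg 3: heading 359.4°; drift +20.2° → track 19.6°, groundspeed 104.9 kt
Leg 4: heading 207.5°; drift -21.8° → track 185.7°, groundspeed 83.5 kt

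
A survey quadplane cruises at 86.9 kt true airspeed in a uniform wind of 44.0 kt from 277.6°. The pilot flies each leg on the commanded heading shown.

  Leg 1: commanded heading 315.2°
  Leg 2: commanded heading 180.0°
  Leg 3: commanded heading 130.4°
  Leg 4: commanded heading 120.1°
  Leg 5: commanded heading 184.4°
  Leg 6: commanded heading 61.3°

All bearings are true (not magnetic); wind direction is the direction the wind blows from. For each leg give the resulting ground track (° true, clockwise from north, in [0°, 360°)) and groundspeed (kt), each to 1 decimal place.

Leg 1: heading 315.2°; drift +27.3° → track 342.5°, groundspeed 58.6 kt
Leg 2: heading 180.0°; drift -25.2° → track 154.8°, groundspeed 102.5 kt
Leg 3: heading 130.4°; drift -10.9° → track 119.5°, groundspeed 126.2 kt
Leg 4: heading 120.1°; drift -7.5° → track 112.6°, groundspeed 128.7 kt
Leg 5: heading 184.4°; drift -26.2° → track 158.2°, groundspeed 99.6 kt
Leg 6: heading 61.3°; drift +12.0° → track 73.3°, groundspeed 125.1 kt

Leg 1: track=342.5°, groundspeed=58.6 kt
Leg 2: track=154.8°, groundspeed=102.5 kt
Leg 3: track=119.5°, groundspeed=126.2 kt
Leg 4: track=112.6°, groundspeed=128.7 kt
Leg 5: track=158.2°, groundspeed=99.6 kt
Leg 6: track=73.3°, groundspeed=125.1 kt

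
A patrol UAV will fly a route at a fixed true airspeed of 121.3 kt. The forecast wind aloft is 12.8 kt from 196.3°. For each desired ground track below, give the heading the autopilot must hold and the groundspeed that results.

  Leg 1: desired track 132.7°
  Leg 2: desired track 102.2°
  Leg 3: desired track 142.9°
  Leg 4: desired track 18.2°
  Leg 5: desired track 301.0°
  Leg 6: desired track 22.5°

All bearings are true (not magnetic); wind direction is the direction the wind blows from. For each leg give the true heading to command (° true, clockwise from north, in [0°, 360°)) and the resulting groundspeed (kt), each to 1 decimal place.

Leg 1: desired track 132.7°; wind correction +5.4° → command heading 138.1°, groundspeed 115.1 kt
Leg 2: desired track 102.2°; wind correction +6.0° → command heading 108.2°, groundspeed 121.5 kt
Leg 3: desired track 142.9°; wind correction +4.9° → command heading 147.8°, groundspeed 113.2 kt
Leg 4: desired track 18.2°; wind correction +0.2° → command heading 18.4°, groundspeed 134.1 kt
Leg 5: desired track 301.0°; wind correction -5.9° → command heading 295.1°, groundspeed 123.9 kt
Leg 6: desired track 22.5°; wind correction +0.7° → command heading 23.2°, groundspeed 134.0 kt

Leg 1: heading=138.1°, groundspeed=115.1 kt
Leg 2: heading=108.2°, groundspeed=121.5 kt
Leg 3: heading=147.8°, groundspeed=113.2 kt
Leg 4: heading=18.4°, groundspeed=134.1 kt
Leg 5: heading=295.1°, groundspeed=123.9 kt
Leg 6: heading=23.2°, groundspeed=134.0 kt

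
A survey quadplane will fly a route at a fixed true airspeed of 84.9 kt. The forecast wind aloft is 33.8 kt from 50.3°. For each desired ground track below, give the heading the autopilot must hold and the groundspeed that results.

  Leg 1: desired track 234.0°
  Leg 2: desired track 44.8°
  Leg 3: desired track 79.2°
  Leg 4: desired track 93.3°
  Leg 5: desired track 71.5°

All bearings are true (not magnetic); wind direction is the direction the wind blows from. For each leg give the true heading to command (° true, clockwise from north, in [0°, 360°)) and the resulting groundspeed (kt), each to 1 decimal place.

Leg 1: desired track 234.0°; wind correction +1.5° → command heading 235.5°, groundspeed 118.6 kt
Leg 2: desired track 44.8°; wind correction +2.2° → command heading 47.0°, groundspeed 51.2 kt
Leg 3: desired track 79.2°; wind correction -11.1° → command heading 68.1°, groundspeed 53.7 kt
Leg 4: desired track 93.3°; wind correction -15.8° → command heading 77.5°, groundspeed 57.0 kt
Leg 5: desired track 71.5°; wind correction -8.3° → command heading 63.2°, groundspeed 52.5 kt

Leg 1: heading=235.5°, groundspeed=118.6 kt
Leg 2: heading=47.0°, groundspeed=51.2 kt
Leg 3: heading=68.1°, groundspeed=53.7 kt
Leg 4: heading=77.5°, groundspeed=57.0 kt
Leg 5: heading=63.2°, groundspeed=52.5 kt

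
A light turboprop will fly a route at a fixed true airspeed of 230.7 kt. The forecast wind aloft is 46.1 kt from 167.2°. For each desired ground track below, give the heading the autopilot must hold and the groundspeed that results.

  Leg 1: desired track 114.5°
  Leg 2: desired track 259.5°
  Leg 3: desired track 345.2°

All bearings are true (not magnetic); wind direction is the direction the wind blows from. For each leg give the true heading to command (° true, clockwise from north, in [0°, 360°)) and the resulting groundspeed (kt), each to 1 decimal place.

Leg 1: heading=123.6°, groundspeed=199.8 kt
Leg 2: heading=248.0°, groundspeed=227.9 kt
Leg 3: heading=344.8°, groundspeed=276.8 kt

Leg 1: desired track 114.5°; wind correction +9.1° → command heading 123.6°, groundspeed 199.8 kt
Leg 2: desired track 259.5°; wind correction -11.5° → command heading 248.0°, groundspeed 227.9 kt
Leg 3: desired track 345.2°; wind correction -0.4° → command heading 344.8°, groundspeed 276.8 kt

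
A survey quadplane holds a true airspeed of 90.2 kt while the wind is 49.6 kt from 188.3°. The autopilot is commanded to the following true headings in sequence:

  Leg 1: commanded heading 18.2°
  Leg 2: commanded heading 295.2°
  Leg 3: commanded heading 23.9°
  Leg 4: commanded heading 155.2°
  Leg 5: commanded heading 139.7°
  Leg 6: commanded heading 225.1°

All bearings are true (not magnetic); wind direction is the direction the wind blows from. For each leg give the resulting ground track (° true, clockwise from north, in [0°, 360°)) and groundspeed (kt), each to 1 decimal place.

Leg 1: track=14.7°, groundspeed=139.3 kt
Leg 2: track=319.6°, groundspeed=114.9 kt
Leg 3: track=18.4°, groundspeed=138.6 kt
Leg 4: track=126.1°, groundspeed=55.7 kt
Leg 5: track=106.7°, groundspeed=68.4 kt
Leg 6: track=255.6°, groundspeed=58.6 kt

Leg 1: heading 18.2°; drift -3.5° → track 14.7°, groundspeed 139.3 kt
Leg 2: heading 295.2°; drift +24.4° → track 319.6°, groundspeed 114.9 kt
Leg 3: heading 23.9°; drift -5.5° → track 18.4°, groundspeed 138.6 kt
Leg 4: heading 155.2°; drift -29.1° → track 126.1°, groundspeed 55.7 kt
Leg 5: heading 139.7°; drift -33.0° → track 106.7°, groundspeed 68.4 kt
Leg 6: heading 225.1°; drift +30.5° → track 255.6°, groundspeed 58.6 kt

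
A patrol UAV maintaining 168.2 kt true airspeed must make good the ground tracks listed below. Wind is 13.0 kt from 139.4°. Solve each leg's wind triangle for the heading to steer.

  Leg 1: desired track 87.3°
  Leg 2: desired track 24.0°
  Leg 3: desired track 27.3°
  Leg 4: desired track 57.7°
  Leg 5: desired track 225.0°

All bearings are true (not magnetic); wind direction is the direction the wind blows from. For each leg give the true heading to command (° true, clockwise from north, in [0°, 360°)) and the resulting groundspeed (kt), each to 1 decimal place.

Leg 1: heading=90.8°, groundspeed=159.9 kt
Leg 2: heading=28.0°, groundspeed=173.4 kt
Leg 3: heading=31.4°, groundspeed=172.7 kt
Leg 4: heading=62.1°, groundspeed=165.8 kt
Leg 5: heading=220.6°, groundspeed=166.7 kt

Leg 1: desired track 87.3°; wind correction +3.5° → command heading 90.8°, groundspeed 159.9 kt
Leg 2: desired track 24.0°; wind correction +4.0° → command heading 28.0°, groundspeed 173.4 kt
Leg 3: desired track 27.3°; wind correction +4.1° → command heading 31.4°, groundspeed 172.7 kt
Leg 4: desired track 57.7°; wind correction +4.4° → command heading 62.1°, groundspeed 165.8 kt
Leg 5: desired track 225.0°; wind correction -4.4° → command heading 220.6°, groundspeed 166.7 kt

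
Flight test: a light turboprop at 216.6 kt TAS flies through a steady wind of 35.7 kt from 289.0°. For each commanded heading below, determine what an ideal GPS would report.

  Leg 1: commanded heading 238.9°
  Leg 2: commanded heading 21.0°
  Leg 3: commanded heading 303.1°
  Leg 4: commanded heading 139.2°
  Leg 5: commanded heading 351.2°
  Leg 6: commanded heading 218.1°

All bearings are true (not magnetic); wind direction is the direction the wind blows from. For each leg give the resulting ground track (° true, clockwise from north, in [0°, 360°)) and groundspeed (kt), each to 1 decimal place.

Leg 1: track=230.9°, groundspeed=195.6 kt
Leg 2: track=30.3°, groundspeed=220.7 kt
Leg 3: track=305.8°, groundspeed=182.2 kt
Leg 4: track=135.0°, groundspeed=248.1 kt
Leg 5: track=0.2°, groundspeed=202.4 kt
Leg 6: track=208.8°, groundspeed=207.7 kt

Leg 1: heading 238.9°; drift -8.0° → track 230.9°, groundspeed 195.6 kt
Leg 2: heading 21.0°; drift +9.3° → track 30.3°, groundspeed 220.7 kt
Leg 3: heading 303.1°; drift +2.7° → track 305.8°, groundspeed 182.2 kt
Leg 4: heading 139.2°; drift -4.2° → track 135.0°, groundspeed 248.1 kt
Leg 5: heading 351.2°; drift +9.0° → track 0.2°, groundspeed 202.4 kt
Leg 6: heading 218.1°; drift -9.3° → track 208.8°, groundspeed 207.7 kt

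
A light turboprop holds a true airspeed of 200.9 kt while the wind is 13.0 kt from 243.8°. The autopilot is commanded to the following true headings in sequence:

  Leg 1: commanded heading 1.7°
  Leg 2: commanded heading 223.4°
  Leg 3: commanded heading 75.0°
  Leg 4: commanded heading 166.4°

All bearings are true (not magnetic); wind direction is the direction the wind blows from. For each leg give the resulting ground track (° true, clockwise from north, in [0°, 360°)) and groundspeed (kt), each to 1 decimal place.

Leg 1: heading 1.7°; drift +3.2° → track 4.9°, groundspeed 207.3 kt
Leg 2: heading 223.4°; drift -1.4° → track 222.0°, groundspeed 188.8 kt
Leg 3: heading 75.0°; drift -0.7° → track 74.3°, groundspeed 213.7 kt
Leg 4: heading 166.4°; drift -3.7° → track 162.7°, groundspeed 198.5 kt

Leg 1: track=4.9°, groundspeed=207.3 kt
Leg 2: track=222.0°, groundspeed=188.8 kt
Leg 3: track=74.3°, groundspeed=213.7 kt
Leg 4: track=162.7°, groundspeed=198.5 kt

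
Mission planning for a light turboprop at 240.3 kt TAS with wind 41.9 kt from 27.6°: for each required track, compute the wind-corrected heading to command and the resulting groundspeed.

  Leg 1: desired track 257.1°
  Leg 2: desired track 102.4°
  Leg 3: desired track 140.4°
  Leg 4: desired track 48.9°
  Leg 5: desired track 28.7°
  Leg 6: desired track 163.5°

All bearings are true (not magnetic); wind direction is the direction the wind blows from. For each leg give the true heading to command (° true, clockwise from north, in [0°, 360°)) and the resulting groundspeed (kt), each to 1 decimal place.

Leg 1: heading=264.7°, groundspeed=265.4 kt
Leg 2: heading=92.7°, groundspeed=225.9 kt
Leg 3: heading=131.2°, groundspeed=253.4 kt
Leg 4: heading=45.3°, groundspeed=200.8 kt
Leg 5: heading=28.5°, groundspeed=198.4 kt
Leg 6: heading=156.5°, groundspeed=268.6 kt

Leg 1: desired track 257.1°; wind correction +7.6° → command heading 264.7°, groundspeed 265.4 kt
Leg 2: desired track 102.4°; wind correction -9.7° → command heading 92.7°, groundspeed 225.9 kt
Leg 3: desired track 140.4°; wind correction -9.2° → command heading 131.2°, groundspeed 253.4 kt
Leg 4: desired track 48.9°; wind correction -3.6° → command heading 45.3°, groundspeed 200.8 kt
Leg 5: desired track 28.7°; wind correction -0.2° → command heading 28.5°, groundspeed 198.4 kt
Leg 6: desired track 163.5°; wind correction -7.0° → command heading 156.5°, groundspeed 268.6 kt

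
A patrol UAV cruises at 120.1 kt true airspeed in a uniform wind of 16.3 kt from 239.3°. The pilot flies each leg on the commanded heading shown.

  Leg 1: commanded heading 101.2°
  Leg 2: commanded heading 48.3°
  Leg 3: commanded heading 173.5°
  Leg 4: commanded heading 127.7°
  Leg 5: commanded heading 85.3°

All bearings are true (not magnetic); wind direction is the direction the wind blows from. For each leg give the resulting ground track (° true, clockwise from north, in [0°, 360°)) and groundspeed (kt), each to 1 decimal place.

Leg 1: heading 101.2°; drift -4.7° → track 96.5°, groundspeed 132.7 kt
Leg 2: heading 48.3°; drift +1.3° → track 49.6°, groundspeed 136.1 kt
Leg 3: heading 173.5°; drift -7.5° → track 166.0°, groundspeed 114.4 kt
Leg 4: heading 127.7°; drift -6.9° → track 120.8°, groundspeed 127.0 kt
Leg 5: heading 85.3°; drift -3.0° → track 82.3°, groundspeed 134.9 kt

Leg 1: track=96.5°, groundspeed=132.7 kt
Leg 2: track=49.6°, groundspeed=136.1 kt
Leg 3: track=166.0°, groundspeed=114.4 kt
Leg 4: track=120.8°, groundspeed=127.0 kt
Leg 5: track=82.3°, groundspeed=134.9 kt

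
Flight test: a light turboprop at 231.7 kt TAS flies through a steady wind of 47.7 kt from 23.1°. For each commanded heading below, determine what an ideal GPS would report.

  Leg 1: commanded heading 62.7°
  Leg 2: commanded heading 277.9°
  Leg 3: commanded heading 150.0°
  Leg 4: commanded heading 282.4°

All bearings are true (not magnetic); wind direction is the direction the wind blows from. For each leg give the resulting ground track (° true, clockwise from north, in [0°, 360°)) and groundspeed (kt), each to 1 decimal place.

Leg 1: heading 62.7°; drift +8.9° → track 71.6°, groundspeed 197.3 kt
Leg 2: heading 277.9°; drift -10.7° → track 267.2°, groundspeed 248.5 kt
Leg 3: heading 150.0°; drift +8.3° → track 158.3°, groundspeed 263.1 kt
Leg 4: heading 282.4°; drift -11.0° → track 271.4°, groundspeed 245.1 kt

Leg 1: track=71.6°, groundspeed=197.3 kt
Leg 2: track=267.2°, groundspeed=248.5 kt
Leg 3: track=158.3°, groundspeed=263.1 kt
Leg 4: track=271.4°, groundspeed=245.1 kt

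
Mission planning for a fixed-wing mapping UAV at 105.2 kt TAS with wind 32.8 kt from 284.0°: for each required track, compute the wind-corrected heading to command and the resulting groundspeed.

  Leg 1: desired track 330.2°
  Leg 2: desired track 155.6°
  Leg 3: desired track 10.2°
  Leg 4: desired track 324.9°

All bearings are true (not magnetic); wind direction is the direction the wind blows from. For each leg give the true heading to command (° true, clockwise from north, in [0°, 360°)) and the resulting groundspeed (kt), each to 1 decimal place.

Leg 1: desired track 330.2°; wind correction -13.0° → command heading 317.2°, groundspeed 79.8 kt
Leg 2: desired track 155.6°; wind correction +14.1° → command heading 169.7°, groundspeed 122.4 kt
Leg 3: desired track 10.2°; wind correction -18.1° → command heading 352.1°, groundspeed 97.8 kt
Leg 4: desired track 324.9°; wind correction -11.8° → command heading 313.1°, groundspeed 78.2 kt

Leg 1: heading=317.2°, groundspeed=79.8 kt
Leg 2: heading=169.7°, groundspeed=122.4 kt
Leg 3: heading=352.1°, groundspeed=97.8 kt
Leg 4: heading=313.1°, groundspeed=78.2 kt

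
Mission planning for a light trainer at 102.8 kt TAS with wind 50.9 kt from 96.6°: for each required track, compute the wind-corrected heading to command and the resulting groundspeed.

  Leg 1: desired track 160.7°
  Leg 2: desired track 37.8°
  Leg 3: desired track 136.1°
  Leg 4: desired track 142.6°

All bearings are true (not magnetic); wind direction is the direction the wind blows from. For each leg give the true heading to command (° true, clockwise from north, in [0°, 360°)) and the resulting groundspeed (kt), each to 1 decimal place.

Leg 1: heading=134.3°, groundspeed=69.8 kt
Leg 2: heading=62.9°, groundspeed=66.8 kt
Leg 3: heading=117.7°, groundspeed=58.3 kt
Leg 4: heading=121.7°, groundspeed=60.7 kt

Leg 1: desired track 160.7°; wind correction -26.4° → command heading 134.3°, groundspeed 69.8 kt
Leg 2: desired track 37.8°; wind correction +25.1° → command heading 62.9°, groundspeed 66.8 kt
Leg 3: desired track 136.1°; wind correction -18.4° → command heading 117.7°, groundspeed 58.3 kt
Leg 4: desired track 142.6°; wind correction -20.9° → command heading 121.7°, groundspeed 60.7 kt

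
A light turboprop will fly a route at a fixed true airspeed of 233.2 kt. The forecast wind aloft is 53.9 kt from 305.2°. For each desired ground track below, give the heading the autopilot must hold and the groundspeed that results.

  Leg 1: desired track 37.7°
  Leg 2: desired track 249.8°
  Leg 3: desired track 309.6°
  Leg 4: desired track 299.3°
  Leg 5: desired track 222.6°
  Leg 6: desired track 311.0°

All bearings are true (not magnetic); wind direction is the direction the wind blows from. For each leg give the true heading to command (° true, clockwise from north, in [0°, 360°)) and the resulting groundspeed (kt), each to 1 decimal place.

Leg 1: desired track 37.7°; wind correction -13.4° → command heading 24.3°, groundspeed 229.2 kt
Leg 2: desired track 249.8°; wind correction +11.0° → command heading 260.8°, groundspeed 198.3 kt
Leg 3: desired track 309.6°; wind correction -1.0° → command heading 308.6°, groundspeed 179.4 kt
Leg 4: desired track 299.3°; wind correction +1.4° → command heading 300.7°, groundspeed 179.5 kt
Leg 5: desired track 222.6°; wind correction +13.3° → command heading 235.9°, groundspeed 220.0 kt
Leg 6: desired track 311.0°; wind correction -1.3° → command heading 309.7°, groundspeed 179.5 kt

Leg 1: heading=24.3°, groundspeed=229.2 kt
Leg 2: heading=260.8°, groundspeed=198.3 kt
Leg 3: heading=308.6°, groundspeed=179.4 kt
Leg 4: heading=300.7°, groundspeed=179.5 kt
Leg 5: heading=235.9°, groundspeed=220.0 kt
Leg 6: heading=309.7°, groundspeed=179.5 kt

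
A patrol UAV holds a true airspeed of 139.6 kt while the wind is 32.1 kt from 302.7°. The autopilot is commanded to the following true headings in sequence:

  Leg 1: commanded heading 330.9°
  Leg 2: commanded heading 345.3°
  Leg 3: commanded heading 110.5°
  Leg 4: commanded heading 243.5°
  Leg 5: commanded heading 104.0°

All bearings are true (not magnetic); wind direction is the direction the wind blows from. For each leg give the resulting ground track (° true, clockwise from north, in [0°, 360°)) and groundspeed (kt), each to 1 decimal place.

Leg 1: heading 330.9°; drift +7.8° → track 338.7°, groundspeed 112.3 kt
Leg 2: heading 345.3°; drift +10.6° → track 355.9°, groundspeed 118.0 kt
Leg 3: heading 110.5°; drift +2.3° → track 112.8°, groundspeed 171.1 kt
Leg 4: heading 243.5°; drift -12.6° → track 230.9°, groundspeed 126.2 kt
Leg 5: heading 104.0°; drift +3.5° → track 107.5°, groundspeed 170.3 kt

Leg 1: track=338.7°, groundspeed=112.3 kt
Leg 2: track=355.9°, groundspeed=118.0 kt
Leg 3: track=112.8°, groundspeed=171.1 kt
Leg 4: track=230.9°, groundspeed=126.2 kt
Leg 5: track=107.5°, groundspeed=170.3 kt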